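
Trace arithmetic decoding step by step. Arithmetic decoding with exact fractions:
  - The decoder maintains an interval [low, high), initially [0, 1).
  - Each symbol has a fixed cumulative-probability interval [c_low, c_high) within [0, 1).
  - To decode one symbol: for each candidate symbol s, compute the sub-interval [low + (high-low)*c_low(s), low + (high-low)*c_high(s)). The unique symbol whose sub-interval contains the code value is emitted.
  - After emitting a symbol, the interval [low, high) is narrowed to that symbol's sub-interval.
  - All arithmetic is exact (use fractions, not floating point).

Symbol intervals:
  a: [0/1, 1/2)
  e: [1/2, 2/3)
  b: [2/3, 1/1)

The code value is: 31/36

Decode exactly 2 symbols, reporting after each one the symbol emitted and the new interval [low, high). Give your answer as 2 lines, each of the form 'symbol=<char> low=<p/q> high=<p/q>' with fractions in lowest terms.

Step 1: interval [0/1, 1/1), width = 1/1 - 0/1 = 1/1
  'a': [0/1 + 1/1*0/1, 0/1 + 1/1*1/2) = [0/1, 1/2)
  'e': [0/1 + 1/1*1/2, 0/1 + 1/1*2/3) = [1/2, 2/3)
  'b': [0/1 + 1/1*2/3, 0/1 + 1/1*1/1) = [2/3, 1/1) <- contains code 31/36
  emit 'b', narrow to [2/3, 1/1)
Step 2: interval [2/3, 1/1), width = 1/1 - 2/3 = 1/3
  'a': [2/3 + 1/3*0/1, 2/3 + 1/3*1/2) = [2/3, 5/6)
  'e': [2/3 + 1/3*1/2, 2/3 + 1/3*2/3) = [5/6, 8/9) <- contains code 31/36
  'b': [2/3 + 1/3*2/3, 2/3 + 1/3*1/1) = [8/9, 1/1)
  emit 'e', narrow to [5/6, 8/9)

Answer: symbol=b low=2/3 high=1/1
symbol=e low=5/6 high=8/9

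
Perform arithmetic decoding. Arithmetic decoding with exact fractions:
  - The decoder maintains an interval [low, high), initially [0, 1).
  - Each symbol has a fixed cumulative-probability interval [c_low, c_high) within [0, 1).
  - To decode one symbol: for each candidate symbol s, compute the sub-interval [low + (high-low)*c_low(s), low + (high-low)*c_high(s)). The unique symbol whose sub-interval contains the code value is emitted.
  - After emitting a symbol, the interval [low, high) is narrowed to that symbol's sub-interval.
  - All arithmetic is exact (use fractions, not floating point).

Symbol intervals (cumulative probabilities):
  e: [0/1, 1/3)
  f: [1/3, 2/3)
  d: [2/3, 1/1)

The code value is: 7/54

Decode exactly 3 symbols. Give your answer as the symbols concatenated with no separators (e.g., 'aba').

Step 1: interval [0/1, 1/1), width = 1/1 - 0/1 = 1/1
  'e': [0/1 + 1/1*0/1, 0/1 + 1/1*1/3) = [0/1, 1/3) <- contains code 7/54
  'f': [0/1 + 1/1*1/3, 0/1 + 1/1*2/3) = [1/3, 2/3)
  'd': [0/1 + 1/1*2/3, 0/1 + 1/1*1/1) = [2/3, 1/1)
  emit 'e', narrow to [0/1, 1/3)
Step 2: interval [0/1, 1/3), width = 1/3 - 0/1 = 1/3
  'e': [0/1 + 1/3*0/1, 0/1 + 1/3*1/3) = [0/1, 1/9)
  'f': [0/1 + 1/3*1/3, 0/1 + 1/3*2/3) = [1/9, 2/9) <- contains code 7/54
  'd': [0/1 + 1/3*2/3, 0/1 + 1/3*1/1) = [2/9, 1/3)
  emit 'f', narrow to [1/9, 2/9)
Step 3: interval [1/9, 2/9), width = 2/9 - 1/9 = 1/9
  'e': [1/9 + 1/9*0/1, 1/9 + 1/9*1/3) = [1/9, 4/27) <- contains code 7/54
  'f': [1/9 + 1/9*1/3, 1/9 + 1/9*2/3) = [4/27, 5/27)
  'd': [1/9 + 1/9*2/3, 1/9 + 1/9*1/1) = [5/27, 2/9)
  emit 'e', narrow to [1/9, 4/27)

Answer: efe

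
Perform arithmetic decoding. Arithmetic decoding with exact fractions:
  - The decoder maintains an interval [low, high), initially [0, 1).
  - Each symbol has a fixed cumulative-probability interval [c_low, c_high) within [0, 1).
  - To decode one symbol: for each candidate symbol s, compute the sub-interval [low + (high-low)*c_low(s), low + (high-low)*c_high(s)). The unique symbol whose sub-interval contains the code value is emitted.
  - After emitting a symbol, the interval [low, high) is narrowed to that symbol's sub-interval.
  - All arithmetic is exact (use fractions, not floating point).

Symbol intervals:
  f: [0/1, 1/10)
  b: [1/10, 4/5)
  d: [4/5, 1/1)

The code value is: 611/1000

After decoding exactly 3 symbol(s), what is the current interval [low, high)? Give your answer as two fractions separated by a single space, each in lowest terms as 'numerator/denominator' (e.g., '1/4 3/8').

Step 1: interval [0/1, 1/1), width = 1/1 - 0/1 = 1/1
  'f': [0/1 + 1/1*0/1, 0/1 + 1/1*1/10) = [0/1, 1/10)
  'b': [0/1 + 1/1*1/10, 0/1 + 1/1*4/5) = [1/10, 4/5) <- contains code 611/1000
  'd': [0/1 + 1/1*4/5, 0/1 + 1/1*1/1) = [4/5, 1/1)
  emit 'b', narrow to [1/10, 4/5)
Step 2: interval [1/10, 4/5), width = 4/5 - 1/10 = 7/10
  'f': [1/10 + 7/10*0/1, 1/10 + 7/10*1/10) = [1/10, 17/100)
  'b': [1/10 + 7/10*1/10, 1/10 + 7/10*4/5) = [17/100, 33/50) <- contains code 611/1000
  'd': [1/10 + 7/10*4/5, 1/10 + 7/10*1/1) = [33/50, 4/5)
  emit 'b', narrow to [17/100, 33/50)
Step 3: interval [17/100, 33/50), width = 33/50 - 17/100 = 49/100
  'f': [17/100 + 49/100*0/1, 17/100 + 49/100*1/10) = [17/100, 219/1000)
  'b': [17/100 + 49/100*1/10, 17/100 + 49/100*4/5) = [219/1000, 281/500)
  'd': [17/100 + 49/100*4/5, 17/100 + 49/100*1/1) = [281/500, 33/50) <- contains code 611/1000
  emit 'd', narrow to [281/500, 33/50)

Answer: 281/500 33/50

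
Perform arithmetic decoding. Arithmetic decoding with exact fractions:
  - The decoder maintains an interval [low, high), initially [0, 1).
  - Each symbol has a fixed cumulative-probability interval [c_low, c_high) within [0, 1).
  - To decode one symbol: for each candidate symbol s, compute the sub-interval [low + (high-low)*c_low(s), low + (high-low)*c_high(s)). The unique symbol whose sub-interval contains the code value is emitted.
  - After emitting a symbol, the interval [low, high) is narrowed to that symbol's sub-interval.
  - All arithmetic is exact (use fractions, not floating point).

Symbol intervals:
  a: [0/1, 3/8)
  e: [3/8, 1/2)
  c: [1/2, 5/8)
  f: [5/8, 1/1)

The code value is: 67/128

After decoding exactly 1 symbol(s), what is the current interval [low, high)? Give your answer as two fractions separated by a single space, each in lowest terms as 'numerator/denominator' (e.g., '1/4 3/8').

Answer: 1/2 5/8

Derivation:
Step 1: interval [0/1, 1/1), width = 1/1 - 0/1 = 1/1
  'a': [0/1 + 1/1*0/1, 0/1 + 1/1*3/8) = [0/1, 3/8)
  'e': [0/1 + 1/1*3/8, 0/1 + 1/1*1/2) = [3/8, 1/2)
  'c': [0/1 + 1/1*1/2, 0/1 + 1/1*5/8) = [1/2, 5/8) <- contains code 67/128
  'f': [0/1 + 1/1*5/8, 0/1 + 1/1*1/1) = [5/8, 1/1)
  emit 'c', narrow to [1/2, 5/8)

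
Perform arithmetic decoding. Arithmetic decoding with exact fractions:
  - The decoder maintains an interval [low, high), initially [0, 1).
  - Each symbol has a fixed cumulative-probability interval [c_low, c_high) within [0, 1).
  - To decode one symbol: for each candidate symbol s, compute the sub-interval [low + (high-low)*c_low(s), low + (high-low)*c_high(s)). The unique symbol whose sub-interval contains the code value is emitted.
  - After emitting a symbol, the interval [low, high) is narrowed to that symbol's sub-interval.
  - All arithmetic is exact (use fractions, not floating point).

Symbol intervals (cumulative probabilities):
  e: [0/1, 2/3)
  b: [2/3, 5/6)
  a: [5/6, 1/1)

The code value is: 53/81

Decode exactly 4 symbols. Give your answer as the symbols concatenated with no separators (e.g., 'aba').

Step 1: interval [0/1, 1/1), width = 1/1 - 0/1 = 1/1
  'e': [0/1 + 1/1*0/1, 0/1 + 1/1*2/3) = [0/1, 2/3) <- contains code 53/81
  'b': [0/1 + 1/1*2/3, 0/1 + 1/1*5/6) = [2/3, 5/6)
  'a': [0/1 + 1/1*5/6, 0/1 + 1/1*1/1) = [5/6, 1/1)
  emit 'e', narrow to [0/1, 2/3)
Step 2: interval [0/1, 2/3), width = 2/3 - 0/1 = 2/3
  'e': [0/1 + 2/3*0/1, 0/1 + 2/3*2/3) = [0/1, 4/9)
  'b': [0/1 + 2/3*2/3, 0/1 + 2/3*5/6) = [4/9, 5/9)
  'a': [0/1 + 2/3*5/6, 0/1 + 2/3*1/1) = [5/9, 2/3) <- contains code 53/81
  emit 'a', narrow to [5/9, 2/3)
Step 3: interval [5/9, 2/3), width = 2/3 - 5/9 = 1/9
  'e': [5/9 + 1/9*0/1, 5/9 + 1/9*2/3) = [5/9, 17/27)
  'b': [5/9 + 1/9*2/3, 5/9 + 1/9*5/6) = [17/27, 35/54)
  'a': [5/9 + 1/9*5/6, 5/9 + 1/9*1/1) = [35/54, 2/3) <- contains code 53/81
  emit 'a', narrow to [35/54, 2/3)
Step 4: interval [35/54, 2/3), width = 2/3 - 35/54 = 1/54
  'e': [35/54 + 1/54*0/1, 35/54 + 1/54*2/3) = [35/54, 107/162) <- contains code 53/81
  'b': [35/54 + 1/54*2/3, 35/54 + 1/54*5/6) = [107/162, 215/324)
  'a': [35/54 + 1/54*5/6, 35/54 + 1/54*1/1) = [215/324, 2/3)
  emit 'e', narrow to [35/54, 107/162)

Answer: eaae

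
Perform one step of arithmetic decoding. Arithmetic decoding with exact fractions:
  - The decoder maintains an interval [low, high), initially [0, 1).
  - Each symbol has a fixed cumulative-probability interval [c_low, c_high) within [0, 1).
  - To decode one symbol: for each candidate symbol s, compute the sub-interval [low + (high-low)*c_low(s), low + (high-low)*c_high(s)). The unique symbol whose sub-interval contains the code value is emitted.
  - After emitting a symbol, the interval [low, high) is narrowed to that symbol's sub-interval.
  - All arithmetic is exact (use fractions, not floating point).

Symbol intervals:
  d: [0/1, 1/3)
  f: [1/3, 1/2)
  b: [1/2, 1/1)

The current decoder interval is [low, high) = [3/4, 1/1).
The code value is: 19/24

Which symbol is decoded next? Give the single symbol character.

Interval width = high − low = 1/1 − 3/4 = 1/4
Scaled code = (code − low) / width = (19/24 − 3/4) / 1/4 = 1/6
  d: [0/1, 1/3) ← scaled code falls here ✓
  f: [1/3, 1/2) 
  b: [1/2, 1/1) 

Answer: d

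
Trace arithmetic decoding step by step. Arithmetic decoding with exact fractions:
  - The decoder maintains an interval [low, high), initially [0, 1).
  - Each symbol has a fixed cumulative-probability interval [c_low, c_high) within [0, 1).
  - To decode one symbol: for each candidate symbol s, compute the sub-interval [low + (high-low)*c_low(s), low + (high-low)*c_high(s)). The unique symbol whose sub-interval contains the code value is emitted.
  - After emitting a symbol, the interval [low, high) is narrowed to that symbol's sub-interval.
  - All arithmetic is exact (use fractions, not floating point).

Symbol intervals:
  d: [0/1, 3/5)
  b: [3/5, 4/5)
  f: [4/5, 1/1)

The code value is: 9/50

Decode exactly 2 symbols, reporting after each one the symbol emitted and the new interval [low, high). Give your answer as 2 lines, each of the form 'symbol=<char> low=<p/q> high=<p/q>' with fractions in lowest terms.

Answer: symbol=d low=0/1 high=3/5
symbol=d low=0/1 high=9/25

Derivation:
Step 1: interval [0/1, 1/1), width = 1/1 - 0/1 = 1/1
  'd': [0/1 + 1/1*0/1, 0/1 + 1/1*3/5) = [0/1, 3/5) <- contains code 9/50
  'b': [0/1 + 1/1*3/5, 0/1 + 1/1*4/5) = [3/5, 4/5)
  'f': [0/1 + 1/1*4/5, 0/1 + 1/1*1/1) = [4/5, 1/1)
  emit 'd', narrow to [0/1, 3/5)
Step 2: interval [0/1, 3/5), width = 3/5 - 0/1 = 3/5
  'd': [0/1 + 3/5*0/1, 0/1 + 3/5*3/5) = [0/1, 9/25) <- contains code 9/50
  'b': [0/1 + 3/5*3/5, 0/1 + 3/5*4/5) = [9/25, 12/25)
  'f': [0/1 + 3/5*4/5, 0/1 + 3/5*1/1) = [12/25, 3/5)
  emit 'd', narrow to [0/1, 9/25)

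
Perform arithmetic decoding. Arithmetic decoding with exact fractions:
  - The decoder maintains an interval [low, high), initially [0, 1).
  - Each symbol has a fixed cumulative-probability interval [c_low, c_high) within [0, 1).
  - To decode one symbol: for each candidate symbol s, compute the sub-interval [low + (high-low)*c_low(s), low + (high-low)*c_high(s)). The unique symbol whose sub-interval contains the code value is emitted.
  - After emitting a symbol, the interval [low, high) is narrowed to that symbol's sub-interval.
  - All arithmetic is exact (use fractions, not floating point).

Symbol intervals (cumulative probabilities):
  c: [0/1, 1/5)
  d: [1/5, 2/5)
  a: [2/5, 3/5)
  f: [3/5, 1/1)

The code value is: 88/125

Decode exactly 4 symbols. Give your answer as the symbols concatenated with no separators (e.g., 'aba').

Answer: fdda

Derivation:
Step 1: interval [0/1, 1/1), width = 1/1 - 0/1 = 1/1
  'c': [0/1 + 1/1*0/1, 0/1 + 1/1*1/5) = [0/1, 1/5)
  'd': [0/1 + 1/1*1/5, 0/1 + 1/1*2/5) = [1/5, 2/5)
  'a': [0/1 + 1/1*2/5, 0/1 + 1/1*3/5) = [2/5, 3/5)
  'f': [0/1 + 1/1*3/5, 0/1 + 1/1*1/1) = [3/5, 1/1) <- contains code 88/125
  emit 'f', narrow to [3/5, 1/1)
Step 2: interval [3/5, 1/1), width = 1/1 - 3/5 = 2/5
  'c': [3/5 + 2/5*0/1, 3/5 + 2/5*1/5) = [3/5, 17/25)
  'd': [3/5 + 2/5*1/5, 3/5 + 2/5*2/5) = [17/25, 19/25) <- contains code 88/125
  'a': [3/5 + 2/5*2/5, 3/5 + 2/5*3/5) = [19/25, 21/25)
  'f': [3/5 + 2/5*3/5, 3/5 + 2/5*1/1) = [21/25, 1/1)
  emit 'd', narrow to [17/25, 19/25)
Step 3: interval [17/25, 19/25), width = 19/25 - 17/25 = 2/25
  'c': [17/25 + 2/25*0/1, 17/25 + 2/25*1/5) = [17/25, 87/125)
  'd': [17/25 + 2/25*1/5, 17/25 + 2/25*2/5) = [87/125, 89/125) <- contains code 88/125
  'a': [17/25 + 2/25*2/5, 17/25 + 2/25*3/5) = [89/125, 91/125)
  'f': [17/25 + 2/25*3/5, 17/25 + 2/25*1/1) = [91/125, 19/25)
  emit 'd', narrow to [87/125, 89/125)
Step 4: interval [87/125, 89/125), width = 89/125 - 87/125 = 2/125
  'c': [87/125 + 2/125*0/1, 87/125 + 2/125*1/5) = [87/125, 437/625)
  'd': [87/125 + 2/125*1/5, 87/125 + 2/125*2/5) = [437/625, 439/625)
  'a': [87/125 + 2/125*2/5, 87/125 + 2/125*3/5) = [439/625, 441/625) <- contains code 88/125
  'f': [87/125 + 2/125*3/5, 87/125 + 2/125*1/1) = [441/625, 89/125)
  emit 'a', narrow to [439/625, 441/625)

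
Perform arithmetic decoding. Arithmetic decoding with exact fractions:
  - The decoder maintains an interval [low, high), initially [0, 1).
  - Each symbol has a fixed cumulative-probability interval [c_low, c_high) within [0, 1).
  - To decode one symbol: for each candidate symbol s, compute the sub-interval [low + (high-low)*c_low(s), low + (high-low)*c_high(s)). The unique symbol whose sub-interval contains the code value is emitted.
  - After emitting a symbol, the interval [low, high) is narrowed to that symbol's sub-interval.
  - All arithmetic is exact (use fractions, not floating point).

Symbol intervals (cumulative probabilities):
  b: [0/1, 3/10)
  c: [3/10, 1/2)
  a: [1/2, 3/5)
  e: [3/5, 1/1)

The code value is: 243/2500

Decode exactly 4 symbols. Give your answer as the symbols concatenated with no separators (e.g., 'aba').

Answer: bcbc

Derivation:
Step 1: interval [0/1, 1/1), width = 1/1 - 0/1 = 1/1
  'b': [0/1 + 1/1*0/1, 0/1 + 1/1*3/10) = [0/1, 3/10) <- contains code 243/2500
  'c': [0/1 + 1/1*3/10, 0/1 + 1/1*1/2) = [3/10, 1/2)
  'a': [0/1 + 1/1*1/2, 0/1 + 1/1*3/5) = [1/2, 3/5)
  'e': [0/1 + 1/1*3/5, 0/1 + 1/1*1/1) = [3/5, 1/1)
  emit 'b', narrow to [0/1, 3/10)
Step 2: interval [0/1, 3/10), width = 3/10 - 0/1 = 3/10
  'b': [0/1 + 3/10*0/1, 0/1 + 3/10*3/10) = [0/1, 9/100)
  'c': [0/1 + 3/10*3/10, 0/1 + 3/10*1/2) = [9/100, 3/20) <- contains code 243/2500
  'a': [0/1 + 3/10*1/2, 0/1 + 3/10*3/5) = [3/20, 9/50)
  'e': [0/1 + 3/10*3/5, 0/1 + 3/10*1/1) = [9/50, 3/10)
  emit 'c', narrow to [9/100, 3/20)
Step 3: interval [9/100, 3/20), width = 3/20 - 9/100 = 3/50
  'b': [9/100 + 3/50*0/1, 9/100 + 3/50*3/10) = [9/100, 27/250) <- contains code 243/2500
  'c': [9/100 + 3/50*3/10, 9/100 + 3/50*1/2) = [27/250, 3/25)
  'a': [9/100 + 3/50*1/2, 9/100 + 3/50*3/5) = [3/25, 63/500)
  'e': [9/100 + 3/50*3/5, 9/100 + 3/50*1/1) = [63/500, 3/20)
  emit 'b', narrow to [9/100, 27/250)
Step 4: interval [9/100, 27/250), width = 27/250 - 9/100 = 9/500
  'b': [9/100 + 9/500*0/1, 9/100 + 9/500*3/10) = [9/100, 477/5000)
  'c': [9/100 + 9/500*3/10, 9/100 + 9/500*1/2) = [477/5000, 99/1000) <- contains code 243/2500
  'a': [9/100 + 9/500*1/2, 9/100 + 9/500*3/5) = [99/1000, 63/625)
  'e': [9/100 + 9/500*3/5, 9/100 + 9/500*1/1) = [63/625, 27/250)
  emit 'c', narrow to [477/5000, 99/1000)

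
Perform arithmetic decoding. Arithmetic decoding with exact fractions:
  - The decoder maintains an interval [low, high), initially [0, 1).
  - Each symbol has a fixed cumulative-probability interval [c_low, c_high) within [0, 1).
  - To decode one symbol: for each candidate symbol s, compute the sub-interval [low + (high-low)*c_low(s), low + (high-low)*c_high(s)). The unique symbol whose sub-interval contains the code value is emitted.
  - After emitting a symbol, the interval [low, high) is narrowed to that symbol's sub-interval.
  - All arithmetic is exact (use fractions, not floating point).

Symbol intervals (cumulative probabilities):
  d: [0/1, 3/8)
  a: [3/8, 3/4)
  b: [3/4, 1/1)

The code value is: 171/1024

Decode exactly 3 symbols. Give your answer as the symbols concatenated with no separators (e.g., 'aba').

Step 1: interval [0/1, 1/1), width = 1/1 - 0/1 = 1/1
  'd': [0/1 + 1/1*0/1, 0/1 + 1/1*3/8) = [0/1, 3/8) <- contains code 171/1024
  'a': [0/1 + 1/1*3/8, 0/1 + 1/1*3/4) = [3/8, 3/4)
  'b': [0/1 + 1/1*3/4, 0/1 + 1/1*1/1) = [3/4, 1/1)
  emit 'd', narrow to [0/1, 3/8)
Step 2: interval [0/1, 3/8), width = 3/8 - 0/1 = 3/8
  'd': [0/1 + 3/8*0/1, 0/1 + 3/8*3/8) = [0/1, 9/64)
  'a': [0/1 + 3/8*3/8, 0/1 + 3/8*3/4) = [9/64, 9/32) <- contains code 171/1024
  'b': [0/1 + 3/8*3/4, 0/1 + 3/8*1/1) = [9/32, 3/8)
  emit 'a', narrow to [9/64, 9/32)
Step 3: interval [9/64, 9/32), width = 9/32 - 9/64 = 9/64
  'd': [9/64 + 9/64*0/1, 9/64 + 9/64*3/8) = [9/64, 99/512) <- contains code 171/1024
  'a': [9/64 + 9/64*3/8, 9/64 + 9/64*3/4) = [99/512, 63/256)
  'b': [9/64 + 9/64*3/4, 9/64 + 9/64*1/1) = [63/256, 9/32)
  emit 'd', narrow to [9/64, 99/512)

Answer: dad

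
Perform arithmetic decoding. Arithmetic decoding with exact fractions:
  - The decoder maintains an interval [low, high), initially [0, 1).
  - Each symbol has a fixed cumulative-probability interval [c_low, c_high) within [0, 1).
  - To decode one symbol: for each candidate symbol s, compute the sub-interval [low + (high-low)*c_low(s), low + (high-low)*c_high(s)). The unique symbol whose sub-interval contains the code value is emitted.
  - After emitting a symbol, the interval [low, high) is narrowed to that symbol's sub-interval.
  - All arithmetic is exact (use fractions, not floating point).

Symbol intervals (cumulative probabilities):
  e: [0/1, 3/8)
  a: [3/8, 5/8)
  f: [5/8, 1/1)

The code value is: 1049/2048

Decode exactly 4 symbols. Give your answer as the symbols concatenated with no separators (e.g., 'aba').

Answer: aafe

Derivation:
Step 1: interval [0/1, 1/1), width = 1/1 - 0/1 = 1/1
  'e': [0/1 + 1/1*0/1, 0/1 + 1/1*3/8) = [0/1, 3/8)
  'a': [0/1 + 1/1*3/8, 0/1 + 1/1*5/8) = [3/8, 5/8) <- contains code 1049/2048
  'f': [0/1 + 1/1*5/8, 0/1 + 1/1*1/1) = [5/8, 1/1)
  emit 'a', narrow to [3/8, 5/8)
Step 2: interval [3/8, 5/8), width = 5/8 - 3/8 = 1/4
  'e': [3/8 + 1/4*0/1, 3/8 + 1/4*3/8) = [3/8, 15/32)
  'a': [3/8 + 1/4*3/8, 3/8 + 1/4*5/8) = [15/32, 17/32) <- contains code 1049/2048
  'f': [3/8 + 1/4*5/8, 3/8 + 1/4*1/1) = [17/32, 5/8)
  emit 'a', narrow to [15/32, 17/32)
Step 3: interval [15/32, 17/32), width = 17/32 - 15/32 = 1/16
  'e': [15/32 + 1/16*0/1, 15/32 + 1/16*3/8) = [15/32, 63/128)
  'a': [15/32 + 1/16*3/8, 15/32 + 1/16*5/8) = [63/128, 65/128)
  'f': [15/32 + 1/16*5/8, 15/32 + 1/16*1/1) = [65/128, 17/32) <- contains code 1049/2048
  emit 'f', narrow to [65/128, 17/32)
Step 4: interval [65/128, 17/32), width = 17/32 - 65/128 = 3/128
  'e': [65/128 + 3/128*0/1, 65/128 + 3/128*3/8) = [65/128, 529/1024) <- contains code 1049/2048
  'a': [65/128 + 3/128*3/8, 65/128 + 3/128*5/8) = [529/1024, 535/1024)
  'f': [65/128 + 3/128*5/8, 65/128 + 3/128*1/1) = [535/1024, 17/32)
  emit 'e', narrow to [65/128, 529/1024)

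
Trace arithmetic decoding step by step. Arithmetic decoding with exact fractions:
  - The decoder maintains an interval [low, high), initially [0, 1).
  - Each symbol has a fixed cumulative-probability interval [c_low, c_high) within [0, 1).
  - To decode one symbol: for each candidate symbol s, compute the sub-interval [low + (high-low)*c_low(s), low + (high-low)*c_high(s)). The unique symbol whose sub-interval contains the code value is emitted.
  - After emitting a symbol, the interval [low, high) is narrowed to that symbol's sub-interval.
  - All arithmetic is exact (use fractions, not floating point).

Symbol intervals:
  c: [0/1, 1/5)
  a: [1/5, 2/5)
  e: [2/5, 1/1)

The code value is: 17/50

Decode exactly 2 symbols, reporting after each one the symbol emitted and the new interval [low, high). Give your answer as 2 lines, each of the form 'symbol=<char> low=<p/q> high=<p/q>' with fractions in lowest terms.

Answer: symbol=a low=1/5 high=2/5
symbol=e low=7/25 high=2/5

Derivation:
Step 1: interval [0/1, 1/1), width = 1/1 - 0/1 = 1/1
  'c': [0/1 + 1/1*0/1, 0/1 + 1/1*1/5) = [0/1, 1/5)
  'a': [0/1 + 1/1*1/5, 0/1 + 1/1*2/5) = [1/5, 2/5) <- contains code 17/50
  'e': [0/1 + 1/1*2/5, 0/1 + 1/1*1/1) = [2/5, 1/1)
  emit 'a', narrow to [1/5, 2/5)
Step 2: interval [1/5, 2/5), width = 2/5 - 1/5 = 1/5
  'c': [1/5 + 1/5*0/1, 1/5 + 1/5*1/5) = [1/5, 6/25)
  'a': [1/5 + 1/5*1/5, 1/5 + 1/5*2/5) = [6/25, 7/25)
  'e': [1/5 + 1/5*2/5, 1/5 + 1/5*1/1) = [7/25, 2/5) <- contains code 17/50
  emit 'e', narrow to [7/25, 2/5)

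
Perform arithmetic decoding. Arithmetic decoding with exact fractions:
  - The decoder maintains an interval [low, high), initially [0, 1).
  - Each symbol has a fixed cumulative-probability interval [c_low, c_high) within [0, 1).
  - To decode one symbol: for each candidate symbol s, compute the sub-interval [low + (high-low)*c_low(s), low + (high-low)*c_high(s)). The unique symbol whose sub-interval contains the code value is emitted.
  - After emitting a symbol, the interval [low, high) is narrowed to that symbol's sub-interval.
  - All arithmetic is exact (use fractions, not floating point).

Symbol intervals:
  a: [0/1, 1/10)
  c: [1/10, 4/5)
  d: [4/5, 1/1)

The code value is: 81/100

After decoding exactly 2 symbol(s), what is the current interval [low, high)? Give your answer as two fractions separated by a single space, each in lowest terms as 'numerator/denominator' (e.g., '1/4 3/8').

Step 1: interval [0/1, 1/1), width = 1/1 - 0/1 = 1/1
  'a': [0/1 + 1/1*0/1, 0/1 + 1/1*1/10) = [0/1, 1/10)
  'c': [0/1 + 1/1*1/10, 0/1 + 1/1*4/5) = [1/10, 4/5)
  'd': [0/1 + 1/1*4/5, 0/1 + 1/1*1/1) = [4/5, 1/1) <- contains code 81/100
  emit 'd', narrow to [4/5, 1/1)
Step 2: interval [4/5, 1/1), width = 1/1 - 4/5 = 1/5
  'a': [4/5 + 1/5*0/1, 4/5 + 1/5*1/10) = [4/5, 41/50) <- contains code 81/100
  'c': [4/5 + 1/5*1/10, 4/5 + 1/5*4/5) = [41/50, 24/25)
  'd': [4/5 + 1/5*4/5, 4/5 + 1/5*1/1) = [24/25, 1/1)
  emit 'a', narrow to [4/5, 41/50)

Answer: 4/5 41/50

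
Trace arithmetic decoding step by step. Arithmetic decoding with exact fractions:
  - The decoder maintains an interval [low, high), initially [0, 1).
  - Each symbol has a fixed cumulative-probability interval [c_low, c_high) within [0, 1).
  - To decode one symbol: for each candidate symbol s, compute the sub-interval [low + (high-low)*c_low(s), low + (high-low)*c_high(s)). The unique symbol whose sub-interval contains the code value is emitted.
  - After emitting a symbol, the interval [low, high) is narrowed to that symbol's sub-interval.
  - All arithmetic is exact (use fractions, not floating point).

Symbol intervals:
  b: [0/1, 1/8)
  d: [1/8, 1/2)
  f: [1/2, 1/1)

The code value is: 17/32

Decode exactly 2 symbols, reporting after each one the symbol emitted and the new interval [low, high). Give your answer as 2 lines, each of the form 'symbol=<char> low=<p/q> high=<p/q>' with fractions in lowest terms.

Answer: symbol=f low=1/2 high=1/1
symbol=b low=1/2 high=9/16

Derivation:
Step 1: interval [0/1, 1/1), width = 1/1 - 0/1 = 1/1
  'b': [0/1 + 1/1*0/1, 0/1 + 1/1*1/8) = [0/1, 1/8)
  'd': [0/1 + 1/1*1/8, 0/1 + 1/1*1/2) = [1/8, 1/2)
  'f': [0/1 + 1/1*1/2, 0/1 + 1/1*1/1) = [1/2, 1/1) <- contains code 17/32
  emit 'f', narrow to [1/2, 1/1)
Step 2: interval [1/2, 1/1), width = 1/1 - 1/2 = 1/2
  'b': [1/2 + 1/2*0/1, 1/2 + 1/2*1/8) = [1/2, 9/16) <- contains code 17/32
  'd': [1/2 + 1/2*1/8, 1/2 + 1/2*1/2) = [9/16, 3/4)
  'f': [1/2 + 1/2*1/2, 1/2 + 1/2*1/1) = [3/4, 1/1)
  emit 'b', narrow to [1/2, 9/16)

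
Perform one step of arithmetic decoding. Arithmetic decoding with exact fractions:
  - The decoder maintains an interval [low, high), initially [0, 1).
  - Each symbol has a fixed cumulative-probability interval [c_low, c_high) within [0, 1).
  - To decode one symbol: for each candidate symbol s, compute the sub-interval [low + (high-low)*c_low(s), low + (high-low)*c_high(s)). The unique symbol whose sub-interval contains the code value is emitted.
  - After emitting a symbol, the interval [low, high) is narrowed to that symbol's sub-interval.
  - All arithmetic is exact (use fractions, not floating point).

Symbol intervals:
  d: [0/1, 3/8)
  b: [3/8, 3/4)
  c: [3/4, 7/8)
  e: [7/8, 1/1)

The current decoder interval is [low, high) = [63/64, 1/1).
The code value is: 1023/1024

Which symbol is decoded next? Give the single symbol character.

Answer: e

Derivation:
Interval width = high − low = 1/1 − 63/64 = 1/64
Scaled code = (code − low) / width = (1023/1024 − 63/64) / 1/64 = 15/16
  d: [0/1, 3/8) 
  b: [3/8, 3/4) 
  c: [3/4, 7/8) 
  e: [7/8, 1/1) ← scaled code falls here ✓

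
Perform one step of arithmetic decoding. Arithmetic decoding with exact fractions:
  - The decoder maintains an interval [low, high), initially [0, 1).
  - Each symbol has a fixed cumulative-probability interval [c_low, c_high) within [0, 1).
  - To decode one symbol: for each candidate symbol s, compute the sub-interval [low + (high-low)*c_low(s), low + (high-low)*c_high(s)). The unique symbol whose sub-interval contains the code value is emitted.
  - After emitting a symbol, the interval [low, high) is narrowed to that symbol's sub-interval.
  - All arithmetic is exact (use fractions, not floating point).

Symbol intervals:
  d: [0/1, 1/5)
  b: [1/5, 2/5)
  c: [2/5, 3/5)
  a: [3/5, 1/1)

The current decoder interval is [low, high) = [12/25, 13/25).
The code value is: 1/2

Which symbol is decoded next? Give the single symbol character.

Answer: c

Derivation:
Interval width = high − low = 13/25 − 12/25 = 1/25
Scaled code = (code − low) / width = (1/2 − 12/25) / 1/25 = 1/2
  d: [0/1, 1/5) 
  b: [1/5, 2/5) 
  c: [2/5, 3/5) ← scaled code falls here ✓
  a: [3/5, 1/1) 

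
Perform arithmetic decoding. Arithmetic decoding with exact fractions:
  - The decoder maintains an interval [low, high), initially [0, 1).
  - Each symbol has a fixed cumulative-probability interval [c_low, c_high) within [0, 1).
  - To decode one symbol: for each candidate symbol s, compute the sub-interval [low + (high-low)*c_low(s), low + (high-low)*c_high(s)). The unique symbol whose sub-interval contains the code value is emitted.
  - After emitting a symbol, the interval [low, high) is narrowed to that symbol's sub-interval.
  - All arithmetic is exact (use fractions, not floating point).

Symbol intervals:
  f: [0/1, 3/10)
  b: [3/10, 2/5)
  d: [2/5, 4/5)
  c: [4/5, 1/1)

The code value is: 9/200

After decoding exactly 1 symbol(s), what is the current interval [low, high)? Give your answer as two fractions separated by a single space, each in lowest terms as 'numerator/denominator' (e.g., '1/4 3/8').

Step 1: interval [0/1, 1/1), width = 1/1 - 0/1 = 1/1
  'f': [0/1 + 1/1*0/1, 0/1 + 1/1*3/10) = [0/1, 3/10) <- contains code 9/200
  'b': [0/1 + 1/1*3/10, 0/1 + 1/1*2/5) = [3/10, 2/5)
  'd': [0/1 + 1/1*2/5, 0/1 + 1/1*4/5) = [2/5, 4/5)
  'c': [0/1 + 1/1*4/5, 0/1 + 1/1*1/1) = [4/5, 1/1)
  emit 'f', narrow to [0/1, 3/10)

Answer: 0/1 3/10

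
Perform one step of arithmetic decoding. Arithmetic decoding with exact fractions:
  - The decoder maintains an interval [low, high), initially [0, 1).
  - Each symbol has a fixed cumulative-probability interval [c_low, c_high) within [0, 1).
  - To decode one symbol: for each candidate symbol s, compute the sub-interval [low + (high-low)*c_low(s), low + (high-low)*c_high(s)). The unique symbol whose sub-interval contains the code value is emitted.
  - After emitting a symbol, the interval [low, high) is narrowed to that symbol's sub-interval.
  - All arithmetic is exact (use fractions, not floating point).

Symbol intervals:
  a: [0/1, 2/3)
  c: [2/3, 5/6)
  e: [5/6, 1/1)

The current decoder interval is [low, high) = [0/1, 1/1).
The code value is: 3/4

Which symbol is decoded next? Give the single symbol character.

Answer: c

Derivation:
Interval width = high − low = 1/1 − 0/1 = 1/1
Scaled code = (code − low) / width = (3/4 − 0/1) / 1/1 = 3/4
  a: [0/1, 2/3) 
  c: [2/3, 5/6) ← scaled code falls here ✓
  e: [5/6, 1/1) 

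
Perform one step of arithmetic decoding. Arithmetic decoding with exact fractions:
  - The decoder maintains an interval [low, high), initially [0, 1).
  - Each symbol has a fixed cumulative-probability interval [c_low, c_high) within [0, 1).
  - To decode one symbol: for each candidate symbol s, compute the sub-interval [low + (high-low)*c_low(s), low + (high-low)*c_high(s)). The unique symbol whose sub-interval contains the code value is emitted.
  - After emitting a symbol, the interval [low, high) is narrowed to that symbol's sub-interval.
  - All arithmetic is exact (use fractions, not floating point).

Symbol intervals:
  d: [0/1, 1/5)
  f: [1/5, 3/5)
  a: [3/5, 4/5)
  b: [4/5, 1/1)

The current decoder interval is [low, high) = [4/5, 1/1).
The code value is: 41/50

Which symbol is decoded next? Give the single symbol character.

Answer: d

Derivation:
Interval width = high − low = 1/1 − 4/5 = 1/5
Scaled code = (code − low) / width = (41/50 − 4/5) / 1/5 = 1/10
  d: [0/1, 1/5) ← scaled code falls here ✓
  f: [1/5, 3/5) 
  a: [3/5, 4/5) 
  b: [4/5, 1/1) 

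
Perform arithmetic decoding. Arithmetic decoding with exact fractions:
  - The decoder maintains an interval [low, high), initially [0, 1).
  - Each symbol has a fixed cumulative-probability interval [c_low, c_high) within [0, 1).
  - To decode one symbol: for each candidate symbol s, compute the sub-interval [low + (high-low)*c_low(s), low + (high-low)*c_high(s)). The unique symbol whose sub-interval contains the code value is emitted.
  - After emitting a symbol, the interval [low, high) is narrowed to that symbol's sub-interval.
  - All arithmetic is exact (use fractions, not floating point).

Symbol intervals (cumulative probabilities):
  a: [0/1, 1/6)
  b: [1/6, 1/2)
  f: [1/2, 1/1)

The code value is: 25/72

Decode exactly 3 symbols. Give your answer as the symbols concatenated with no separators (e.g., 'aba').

Step 1: interval [0/1, 1/1), width = 1/1 - 0/1 = 1/1
  'a': [0/1 + 1/1*0/1, 0/1 + 1/1*1/6) = [0/1, 1/6)
  'b': [0/1 + 1/1*1/6, 0/1 + 1/1*1/2) = [1/6, 1/2) <- contains code 25/72
  'f': [0/1 + 1/1*1/2, 0/1 + 1/1*1/1) = [1/2, 1/1)
  emit 'b', narrow to [1/6, 1/2)
Step 2: interval [1/6, 1/2), width = 1/2 - 1/6 = 1/3
  'a': [1/6 + 1/3*0/1, 1/6 + 1/3*1/6) = [1/6, 2/9)
  'b': [1/6 + 1/3*1/6, 1/6 + 1/3*1/2) = [2/9, 1/3)
  'f': [1/6 + 1/3*1/2, 1/6 + 1/3*1/1) = [1/3, 1/2) <- contains code 25/72
  emit 'f', narrow to [1/3, 1/2)
Step 3: interval [1/3, 1/2), width = 1/2 - 1/3 = 1/6
  'a': [1/3 + 1/6*0/1, 1/3 + 1/6*1/6) = [1/3, 13/36) <- contains code 25/72
  'b': [1/3 + 1/6*1/6, 1/3 + 1/6*1/2) = [13/36, 5/12)
  'f': [1/3 + 1/6*1/2, 1/3 + 1/6*1/1) = [5/12, 1/2)
  emit 'a', narrow to [1/3, 13/36)

Answer: bfa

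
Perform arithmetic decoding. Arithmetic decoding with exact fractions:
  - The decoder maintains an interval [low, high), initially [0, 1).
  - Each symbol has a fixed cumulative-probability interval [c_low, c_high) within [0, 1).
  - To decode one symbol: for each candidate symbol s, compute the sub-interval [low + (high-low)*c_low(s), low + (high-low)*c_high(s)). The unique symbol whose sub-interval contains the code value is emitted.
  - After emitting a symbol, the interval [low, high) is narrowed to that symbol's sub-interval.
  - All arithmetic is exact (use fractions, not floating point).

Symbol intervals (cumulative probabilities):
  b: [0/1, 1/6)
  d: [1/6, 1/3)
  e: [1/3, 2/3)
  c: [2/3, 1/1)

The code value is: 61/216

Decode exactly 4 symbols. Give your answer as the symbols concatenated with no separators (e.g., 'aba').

Answer: dcbe

Derivation:
Step 1: interval [0/1, 1/1), width = 1/1 - 0/1 = 1/1
  'b': [0/1 + 1/1*0/1, 0/1 + 1/1*1/6) = [0/1, 1/6)
  'd': [0/1 + 1/1*1/6, 0/1 + 1/1*1/3) = [1/6, 1/3) <- contains code 61/216
  'e': [0/1 + 1/1*1/3, 0/1 + 1/1*2/3) = [1/3, 2/3)
  'c': [0/1 + 1/1*2/3, 0/1 + 1/1*1/1) = [2/3, 1/1)
  emit 'd', narrow to [1/6, 1/3)
Step 2: interval [1/6, 1/3), width = 1/3 - 1/6 = 1/6
  'b': [1/6 + 1/6*0/1, 1/6 + 1/6*1/6) = [1/6, 7/36)
  'd': [1/6 + 1/6*1/6, 1/6 + 1/6*1/3) = [7/36, 2/9)
  'e': [1/6 + 1/6*1/3, 1/6 + 1/6*2/3) = [2/9, 5/18)
  'c': [1/6 + 1/6*2/3, 1/6 + 1/6*1/1) = [5/18, 1/3) <- contains code 61/216
  emit 'c', narrow to [5/18, 1/3)
Step 3: interval [5/18, 1/3), width = 1/3 - 5/18 = 1/18
  'b': [5/18 + 1/18*0/1, 5/18 + 1/18*1/6) = [5/18, 31/108) <- contains code 61/216
  'd': [5/18 + 1/18*1/6, 5/18 + 1/18*1/3) = [31/108, 8/27)
  'e': [5/18 + 1/18*1/3, 5/18 + 1/18*2/3) = [8/27, 17/54)
  'c': [5/18 + 1/18*2/3, 5/18 + 1/18*1/1) = [17/54, 1/3)
  emit 'b', narrow to [5/18, 31/108)
Step 4: interval [5/18, 31/108), width = 31/108 - 5/18 = 1/108
  'b': [5/18 + 1/108*0/1, 5/18 + 1/108*1/6) = [5/18, 181/648)
  'd': [5/18 + 1/108*1/6, 5/18 + 1/108*1/3) = [181/648, 91/324)
  'e': [5/18 + 1/108*1/3, 5/18 + 1/108*2/3) = [91/324, 23/81) <- contains code 61/216
  'c': [5/18 + 1/108*2/3, 5/18 + 1/108*1/1) = [23/81, 31/108)
  emit 'e', narrow to [91/324, 23/81)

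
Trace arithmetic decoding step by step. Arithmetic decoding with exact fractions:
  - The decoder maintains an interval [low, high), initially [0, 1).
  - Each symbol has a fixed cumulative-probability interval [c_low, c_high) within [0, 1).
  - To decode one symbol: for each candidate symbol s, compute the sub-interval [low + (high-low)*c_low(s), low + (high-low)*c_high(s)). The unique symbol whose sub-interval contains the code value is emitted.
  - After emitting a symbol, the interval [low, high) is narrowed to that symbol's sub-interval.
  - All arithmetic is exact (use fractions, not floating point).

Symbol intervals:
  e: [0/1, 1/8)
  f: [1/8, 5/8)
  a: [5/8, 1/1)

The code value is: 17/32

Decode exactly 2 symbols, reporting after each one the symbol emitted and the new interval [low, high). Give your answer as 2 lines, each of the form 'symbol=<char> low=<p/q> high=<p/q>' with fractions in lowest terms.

Answer: symbol=f low=1/8 high=5/8
symbol=a low=7/16 high=5/8

Derivation:
Step 1: interval [0/1, 1/1), width = 1/1 - 0/1 = 1/1
  'e': [0/1 + 1/1*0/1, 0/1 + 1/1*1/8) = [0/1, 1/8)
  'f': [0/1 + 1/1*1/8, 0/1 + 1/1*5/8) = [1/8, 5/8) <- contains code 17/32
  'a': [0/1 + 1/1*5/8, 0/1 + 1/1*1/1) = [5/8, 1/1)
  emit 'f', narrow to [1/8, 5/8)
Step 2: interval [1/8, 5/8), width = 5/8 - 1/8 = 1/2
  'e': [1/8 + 1/2*0/1, 1/8 + 1/2*1/8) = [1/8, 3/16)
  'f': [1/8 + 1/2*1/8, 1/8 + 1/2*5/8) = [3/16, 7/16)
  'a': [1/8 + 1/2*5/8, 1/8 + 1/2*1/1) = [7/16, 5/8) <- contains code 17/32
  emit 'a', narrow to [7/16, 5/8)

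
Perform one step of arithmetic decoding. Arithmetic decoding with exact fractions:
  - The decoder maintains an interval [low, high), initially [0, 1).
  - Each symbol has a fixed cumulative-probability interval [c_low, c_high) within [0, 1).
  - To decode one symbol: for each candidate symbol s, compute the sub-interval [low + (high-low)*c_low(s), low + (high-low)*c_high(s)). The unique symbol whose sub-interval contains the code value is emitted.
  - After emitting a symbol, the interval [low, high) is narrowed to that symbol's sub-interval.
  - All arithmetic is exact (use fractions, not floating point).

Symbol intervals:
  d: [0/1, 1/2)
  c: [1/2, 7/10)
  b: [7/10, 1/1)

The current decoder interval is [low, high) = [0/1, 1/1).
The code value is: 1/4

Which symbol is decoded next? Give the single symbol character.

Answer: d

Derivation:
Interval width = high − low = 1/1 − 0/1 = 1/1
Scaled code = (code − low) / width = (1/4 − 0/1) / 1/1 = 1/4
  d: [0/1, 1/2) ← scaled code falls here ✓
  c: [1/2, 7/10) 
  b: [7/10, 1/1) 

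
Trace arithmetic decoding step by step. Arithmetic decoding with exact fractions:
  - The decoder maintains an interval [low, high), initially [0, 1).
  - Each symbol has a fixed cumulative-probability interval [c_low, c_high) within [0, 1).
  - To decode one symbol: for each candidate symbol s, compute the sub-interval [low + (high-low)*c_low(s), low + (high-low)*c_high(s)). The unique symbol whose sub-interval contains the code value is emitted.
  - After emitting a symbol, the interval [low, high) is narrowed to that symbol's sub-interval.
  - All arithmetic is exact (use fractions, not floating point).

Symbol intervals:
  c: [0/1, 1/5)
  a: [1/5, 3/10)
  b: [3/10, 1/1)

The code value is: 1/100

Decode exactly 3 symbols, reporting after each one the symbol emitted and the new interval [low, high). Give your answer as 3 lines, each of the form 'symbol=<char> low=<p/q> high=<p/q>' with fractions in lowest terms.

Step 1: interval [0/1, 1/1), width = 1/1 - 0/1 = 1/1
  'c': [0/1 + 1/1*0/1, 0/1 + 1/1*1/5) = [0/1, 1/5) <- contains code 1/100
  'a': [0/1 + 1/1*1/5, 0/1 + 1/1*3/10) = [1/5, 3/10)
  'b': [0/1 + 1/1*3/10, 0/1 + 1/1*1/1) = [3/10, 1/1)
  emit 'c', narrow to [0/1, 1/5)
Step 2: interval [0/1, 1/5), width = 1/5 - 0/1 = 1/5
  'c': [0/1 + 1/5*0/1, 0/1 + 1/5*1/5) = [0/1, 1/25) <- contains code 1/100
  'a': [0/1 + 1/5*1/5, 0/1 + 1/5*3/10) = [1/25, 3/50)
  'b': [0/1 + 1/5*3/10, 0/1 + 1/5*1/1) = [3/50, 1/5)
  emit 'c', narrow to [0/1, 1/25)
Step 3: interval [0/1, 1/25), width = 1/25 - 0/1 = 1/25
  'c': [0/1 + 1/25*0/1, 0/1 + 1/25*1/5) = [0/1, 1/125)
  'a': [0/1 + 1/25*1/5, 0/1 + 1/25*3/10) = [1/125, 3/250) <- contains code 1/100
  'b': [0/1 + 1/25*3/10, 0/1 + 1/25*1/1) = [3/250, 1/25)
  emit 'a', narrow to [1/125, 3/250)

Answer: symbol=c low=0/1 high=1/5
symbol=c low=0/1 high=1/25
symbol=a low=1/125 high=3/250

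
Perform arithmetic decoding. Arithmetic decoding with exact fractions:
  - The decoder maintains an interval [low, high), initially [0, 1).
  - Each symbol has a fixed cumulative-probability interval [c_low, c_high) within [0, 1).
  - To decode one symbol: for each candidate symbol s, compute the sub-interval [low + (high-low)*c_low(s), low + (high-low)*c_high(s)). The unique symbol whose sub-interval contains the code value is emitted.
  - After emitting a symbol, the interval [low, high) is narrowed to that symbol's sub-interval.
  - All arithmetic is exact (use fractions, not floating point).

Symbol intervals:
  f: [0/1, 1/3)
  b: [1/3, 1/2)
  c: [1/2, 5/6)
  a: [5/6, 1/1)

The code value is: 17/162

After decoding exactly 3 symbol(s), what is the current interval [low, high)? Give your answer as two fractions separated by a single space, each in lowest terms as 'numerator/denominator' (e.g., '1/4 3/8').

Answer: 5/54 1/9

Derivation:
Step 1: interval [0/1, 1/1), width = 1/1 - 0/1 = 1/1
  'f': [0/1 + 1/1*0/1, 0/1 + 1/1*1/3) = [0/1, 1/3) <- contains code 17/162
  'b': [0/1 + 1/1*1/3, 0/1 + 1/1*1/2) = [1/3, 1/2)
  'c': [0/1 + 1/1*1/2, 0/1 + 1/1*5/6) = [1/2, 5/6)
  'a': [0/1 + 1/1*5/6, 0/1 + 1/1*1/1) = [5/6, 1/1)
  emit 'f', narrow to [0/1, 1/3)
Step 2: interval [0/1, 1/3), width = 1/3 - 0/1 = 1/3
  'f': [0/1 + 1/3*0/1, 0/1 + 1/3*1/3) = [0/1, 1/9) <- contains code 17/162
  'b': [0/1 + 1/3*1/3, 0/1 + 1/3*1/2) = [1/9, 1/6)
  'c': [0/1 + 1/3*1/2, 0/1 + 1/3*5/6) = [1/6, 5/18)
  'a': [0/1 + 1/3*5/6, 0/1 + 1/3*1/1) = [5/18, 1/3)
  emit 'f', narrow to [0/1, 1/9)
Step 3: interval [0/1, 1/9), width = 1/9 - 0/1 = 1/9
  'f': [0/1 + 1/9*0/1, 0/1 + 1/9*1/3) = [0/1, 1/27)
  'b': [0/1 + 1/9*1/3, 0/1 + 1/9*1/2) = [1/27, 1/18)
  'c': [0/1 + 1/9*1/2, 0/1 + 1/9*5/6) = [1/18, 5/54)
  'a': [0/1 + 1/9*5/6, 0/1 + 1/9*1/1) = [5/54, 1/9) <- contains code 17/162
  emit 'a', narrow to [5/54, 1/9)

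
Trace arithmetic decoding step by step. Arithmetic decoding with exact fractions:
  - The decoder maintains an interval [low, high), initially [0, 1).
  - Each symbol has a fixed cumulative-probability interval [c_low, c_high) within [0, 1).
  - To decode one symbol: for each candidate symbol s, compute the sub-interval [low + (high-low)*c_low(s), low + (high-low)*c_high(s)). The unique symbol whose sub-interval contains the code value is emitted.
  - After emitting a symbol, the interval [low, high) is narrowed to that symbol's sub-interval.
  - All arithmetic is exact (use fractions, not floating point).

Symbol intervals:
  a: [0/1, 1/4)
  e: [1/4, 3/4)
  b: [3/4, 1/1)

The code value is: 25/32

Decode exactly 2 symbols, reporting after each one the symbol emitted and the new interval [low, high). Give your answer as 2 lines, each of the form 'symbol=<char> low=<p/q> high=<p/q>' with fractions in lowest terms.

Answer: symbol=b low=3/4 high=1/1
symbol=a low=3/4 high=13/16

Derivation:
Step 1: interval [0/1, 1/1), width = 1/1 - 0/1 = 1/1
  'a': [0/1 + 1/1*0/1, 0/1 + 1/1*1/4) = [0/1, 1/4)
  'e': [0/1 + 1/1*1/4, 0/1 + 1/1*3/4) = [1/4, 3/4)
  'b': [0/1 + 1/1*3/4, 0/1 + 1/1*1/1) = [3/4, 1/1) <- contains code 25/32
  emit 'b', narrow to [3/4, 1/1)
Step 2: interval [3/4, 1/1), width = 1/1 - 3/4 = 1/4
  'a': [3/4 + 1/4*0/1, 3/4 + 1/4*1/4) = [3/4, 13/16) <- contains code 25/32
  'e': [3/4 + 1/4*1/4, 3/4 + 1/4*3/4) = [13/16, 15/16)
  'b': [3/4 + 1/4*3/4, 3/4 + 1/4*1/1) = [15/16, 1/1)
  emit 'a', narrow to [3/4, 13/16)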